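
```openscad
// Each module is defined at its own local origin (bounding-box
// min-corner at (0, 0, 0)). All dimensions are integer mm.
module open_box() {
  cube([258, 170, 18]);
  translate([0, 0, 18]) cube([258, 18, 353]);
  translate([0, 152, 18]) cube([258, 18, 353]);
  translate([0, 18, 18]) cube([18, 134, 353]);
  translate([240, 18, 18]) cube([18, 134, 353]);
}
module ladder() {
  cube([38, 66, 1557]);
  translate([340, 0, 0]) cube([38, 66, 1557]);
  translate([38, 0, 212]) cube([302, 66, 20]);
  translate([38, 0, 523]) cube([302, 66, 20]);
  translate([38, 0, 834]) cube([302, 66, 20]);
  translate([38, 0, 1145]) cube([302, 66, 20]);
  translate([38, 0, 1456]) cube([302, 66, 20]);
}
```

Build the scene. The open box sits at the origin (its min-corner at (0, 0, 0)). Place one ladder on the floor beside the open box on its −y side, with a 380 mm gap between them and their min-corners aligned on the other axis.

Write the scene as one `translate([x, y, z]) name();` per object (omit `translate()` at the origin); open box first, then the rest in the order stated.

open_box();
translate([0, -446, 0]) ladder();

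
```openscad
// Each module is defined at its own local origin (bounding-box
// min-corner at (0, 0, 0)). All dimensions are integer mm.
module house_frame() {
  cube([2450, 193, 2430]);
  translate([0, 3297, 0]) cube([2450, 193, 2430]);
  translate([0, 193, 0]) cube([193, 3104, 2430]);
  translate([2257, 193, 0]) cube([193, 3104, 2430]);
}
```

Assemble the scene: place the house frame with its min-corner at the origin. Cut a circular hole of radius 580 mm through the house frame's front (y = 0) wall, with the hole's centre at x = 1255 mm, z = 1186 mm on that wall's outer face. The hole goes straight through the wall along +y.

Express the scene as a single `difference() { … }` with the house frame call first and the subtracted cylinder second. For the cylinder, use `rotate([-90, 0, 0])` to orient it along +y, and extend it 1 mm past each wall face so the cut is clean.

difference() {
  house_frame();
  translate([1255, -1, 1186]) rotate([-90, 0, 0]) cylinder(h = 195, r = 580);
}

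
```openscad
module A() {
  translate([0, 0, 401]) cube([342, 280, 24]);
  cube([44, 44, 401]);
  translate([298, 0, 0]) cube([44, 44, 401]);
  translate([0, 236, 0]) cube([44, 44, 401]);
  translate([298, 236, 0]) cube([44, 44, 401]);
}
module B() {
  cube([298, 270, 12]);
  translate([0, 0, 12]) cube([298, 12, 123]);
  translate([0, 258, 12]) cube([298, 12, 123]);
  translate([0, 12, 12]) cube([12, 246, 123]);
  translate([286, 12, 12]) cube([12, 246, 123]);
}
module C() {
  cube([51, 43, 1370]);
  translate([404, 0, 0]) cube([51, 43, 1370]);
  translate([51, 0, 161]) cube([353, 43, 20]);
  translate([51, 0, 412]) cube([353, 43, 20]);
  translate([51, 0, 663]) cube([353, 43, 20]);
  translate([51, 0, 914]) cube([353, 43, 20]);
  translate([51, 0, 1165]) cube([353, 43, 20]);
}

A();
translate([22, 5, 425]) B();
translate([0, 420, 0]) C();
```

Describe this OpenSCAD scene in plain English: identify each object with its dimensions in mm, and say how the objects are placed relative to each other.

A is a four-legged stool. The seat is a 342×280×24 mm slab whose top surface is at z = 425 mm; four square legs, each 44×44 mm in cross-section, run from the floor (z = 0) to the underside of the seat, each flush with a corner of the seat.

B is an open-topped rectangular box: outside dimensions 298×270×135 mm, with a uniform wall and base thickness of 12 mm. The base is a full 298×270 slab on the floor; four walls sit on top of the base. The front and back walls (the −y and +y sides) span the full width; the two side walls fit between them.

C is a straight ladder. Two 51×43 mm vertical rails, 1370 mm tall, stand 455 mm apart (outside-to-outside) with their front faces coplanar on the −y side. 5 rungs, each 43 mm deep and 20 mm tall, span between the inner faces of the rails, front faces flush with the rails. The lowest rung's underside is at z = 161 mm and rungs are spaced 251 mm apart (underside to underside).

The open box is on top of the stool, centred. The ladder is on the floor beside the stool on its +y side.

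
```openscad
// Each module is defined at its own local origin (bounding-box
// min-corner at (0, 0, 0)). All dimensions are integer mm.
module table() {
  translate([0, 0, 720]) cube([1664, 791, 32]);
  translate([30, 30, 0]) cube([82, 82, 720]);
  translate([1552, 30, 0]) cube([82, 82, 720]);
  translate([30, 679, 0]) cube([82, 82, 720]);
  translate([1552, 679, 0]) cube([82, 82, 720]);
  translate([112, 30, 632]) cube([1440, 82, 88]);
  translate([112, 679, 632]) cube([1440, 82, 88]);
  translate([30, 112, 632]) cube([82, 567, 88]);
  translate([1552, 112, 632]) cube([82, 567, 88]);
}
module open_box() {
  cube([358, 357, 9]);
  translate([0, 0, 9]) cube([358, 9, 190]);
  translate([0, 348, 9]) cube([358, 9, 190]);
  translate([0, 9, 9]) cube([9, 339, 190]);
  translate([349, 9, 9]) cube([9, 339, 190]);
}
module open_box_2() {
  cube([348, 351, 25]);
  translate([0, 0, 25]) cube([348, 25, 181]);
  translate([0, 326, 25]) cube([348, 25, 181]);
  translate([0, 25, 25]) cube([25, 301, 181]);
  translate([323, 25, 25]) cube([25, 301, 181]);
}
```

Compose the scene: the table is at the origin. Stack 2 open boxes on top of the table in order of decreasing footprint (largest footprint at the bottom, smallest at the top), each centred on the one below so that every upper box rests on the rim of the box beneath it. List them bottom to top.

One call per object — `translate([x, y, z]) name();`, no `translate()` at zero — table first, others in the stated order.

table();
translate([653, 217, 752]) open_box();
translate([658, 220, 951]) open_box_2();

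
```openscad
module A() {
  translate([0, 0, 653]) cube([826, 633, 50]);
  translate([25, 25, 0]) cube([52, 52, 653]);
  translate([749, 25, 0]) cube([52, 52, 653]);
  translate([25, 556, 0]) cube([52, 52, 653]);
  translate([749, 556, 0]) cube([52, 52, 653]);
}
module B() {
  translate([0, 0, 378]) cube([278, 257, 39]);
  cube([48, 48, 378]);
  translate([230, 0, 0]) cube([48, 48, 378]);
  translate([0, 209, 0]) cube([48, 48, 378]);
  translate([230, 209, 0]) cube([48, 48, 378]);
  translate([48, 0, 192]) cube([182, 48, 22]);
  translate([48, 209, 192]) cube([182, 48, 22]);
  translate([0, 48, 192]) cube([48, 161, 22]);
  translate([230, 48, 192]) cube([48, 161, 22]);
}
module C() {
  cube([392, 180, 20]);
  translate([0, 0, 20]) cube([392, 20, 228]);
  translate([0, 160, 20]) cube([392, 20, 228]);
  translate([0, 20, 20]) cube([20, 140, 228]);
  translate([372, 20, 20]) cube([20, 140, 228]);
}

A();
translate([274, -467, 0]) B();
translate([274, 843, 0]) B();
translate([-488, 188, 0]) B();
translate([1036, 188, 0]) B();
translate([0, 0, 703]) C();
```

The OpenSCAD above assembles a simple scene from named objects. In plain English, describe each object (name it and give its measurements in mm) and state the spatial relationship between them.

A is a table: top 826 mm (x) × 633 mm (y), 50 mm thick, upper face at z = 703 mm, on four 52×52 mm square legs, each inset 25 mm from the nearest pair of top edges, running from z = 0 to the bottom of the top.

B is a four-legged stool. The seat is a 278×257×39 mm slab whose top surface is at z = 417 mm; four square legs, each 48×48 mm in cross-section, run from the floor (z = 0) to the underside of the seat, each flush with a corner of the seat. Four stretchers, 48 mm wide and 22 mm tall, connect adjacent legs with their undersides at z = 192 mm, each running between the inner faces of the legs it joins and aligned with the legs' outer faces on the other axis.

C is an open-topped rectangular box: outside dimensions 392×180×248 mm, with a uniform wall and base thickness of 20 mm. The base is a full 392×180 slab on the floor; four walls sit on top of the base. The front and back walls (the −y and +y sides) span the full width; the two side walls fit between them.

Four stools sit around the table at the −y, +y, −x, +x sides. The open box is on top of the table.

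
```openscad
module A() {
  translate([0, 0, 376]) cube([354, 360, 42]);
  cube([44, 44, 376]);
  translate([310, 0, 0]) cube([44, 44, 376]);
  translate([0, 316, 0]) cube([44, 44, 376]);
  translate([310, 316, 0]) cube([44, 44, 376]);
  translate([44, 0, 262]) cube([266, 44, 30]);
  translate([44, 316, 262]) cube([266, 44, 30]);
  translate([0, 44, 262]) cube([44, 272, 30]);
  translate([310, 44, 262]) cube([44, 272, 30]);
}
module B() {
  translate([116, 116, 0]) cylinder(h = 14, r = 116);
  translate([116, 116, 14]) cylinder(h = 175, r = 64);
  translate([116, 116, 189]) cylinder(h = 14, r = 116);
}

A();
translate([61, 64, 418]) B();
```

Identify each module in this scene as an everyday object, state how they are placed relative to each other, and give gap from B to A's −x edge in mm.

A is a stool. B is a spool. The spool is on top of the stool, centred. The gap from the spool to the stool's −x edge is 61 mm.

The spool's min-x is at 61; the stool's min-x is 0; gap = 61 mm.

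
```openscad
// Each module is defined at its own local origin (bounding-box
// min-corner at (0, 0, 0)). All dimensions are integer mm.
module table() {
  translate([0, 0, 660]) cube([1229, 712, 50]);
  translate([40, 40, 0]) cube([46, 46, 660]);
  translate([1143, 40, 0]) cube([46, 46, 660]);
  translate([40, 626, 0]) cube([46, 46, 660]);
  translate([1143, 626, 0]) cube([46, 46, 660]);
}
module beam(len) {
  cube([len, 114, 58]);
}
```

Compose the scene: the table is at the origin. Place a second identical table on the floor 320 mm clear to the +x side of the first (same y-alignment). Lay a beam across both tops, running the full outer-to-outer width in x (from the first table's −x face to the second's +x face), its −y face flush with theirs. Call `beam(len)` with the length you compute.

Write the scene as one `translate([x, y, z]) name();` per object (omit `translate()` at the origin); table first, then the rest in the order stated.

table();
translate([1549, 0, 0]) table();
translate([0, 0, 710]) beam(2778);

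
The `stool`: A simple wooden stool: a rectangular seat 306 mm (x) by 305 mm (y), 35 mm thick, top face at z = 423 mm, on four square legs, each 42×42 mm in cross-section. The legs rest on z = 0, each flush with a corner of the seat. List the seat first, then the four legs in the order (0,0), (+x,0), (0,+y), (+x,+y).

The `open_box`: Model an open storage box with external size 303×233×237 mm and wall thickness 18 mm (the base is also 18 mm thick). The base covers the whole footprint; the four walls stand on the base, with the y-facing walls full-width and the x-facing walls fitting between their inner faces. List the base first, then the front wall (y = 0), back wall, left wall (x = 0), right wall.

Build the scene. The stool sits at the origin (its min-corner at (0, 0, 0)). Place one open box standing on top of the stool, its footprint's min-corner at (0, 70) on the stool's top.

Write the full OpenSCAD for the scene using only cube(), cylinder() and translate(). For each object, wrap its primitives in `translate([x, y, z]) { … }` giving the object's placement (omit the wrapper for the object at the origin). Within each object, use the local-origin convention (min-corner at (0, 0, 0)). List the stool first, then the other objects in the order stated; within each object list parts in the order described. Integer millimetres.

translate([0, 0, 388]) cube([306, 305, 35]);
cube([42, 42, 388]);
translate([264, 0, 0]) cube([42, 42, 388]);
translate([0, 263, 0]) cube([42, 42, 388]);
translate([264, 263, 0]) cube([42, 42, 388]);
translate([0, 70, 423]) {
  cube([303, 233, 18]);
  translate([0, 0, 18]) cube([303, 18, 219]);
  translate([0, 215, 18]) cube([303, 18, 219]);
  translate([0, 18, 18]) cube([18, 197, 219]);
  translate([285, 18, 18]) cube([18, 197, 219]);
}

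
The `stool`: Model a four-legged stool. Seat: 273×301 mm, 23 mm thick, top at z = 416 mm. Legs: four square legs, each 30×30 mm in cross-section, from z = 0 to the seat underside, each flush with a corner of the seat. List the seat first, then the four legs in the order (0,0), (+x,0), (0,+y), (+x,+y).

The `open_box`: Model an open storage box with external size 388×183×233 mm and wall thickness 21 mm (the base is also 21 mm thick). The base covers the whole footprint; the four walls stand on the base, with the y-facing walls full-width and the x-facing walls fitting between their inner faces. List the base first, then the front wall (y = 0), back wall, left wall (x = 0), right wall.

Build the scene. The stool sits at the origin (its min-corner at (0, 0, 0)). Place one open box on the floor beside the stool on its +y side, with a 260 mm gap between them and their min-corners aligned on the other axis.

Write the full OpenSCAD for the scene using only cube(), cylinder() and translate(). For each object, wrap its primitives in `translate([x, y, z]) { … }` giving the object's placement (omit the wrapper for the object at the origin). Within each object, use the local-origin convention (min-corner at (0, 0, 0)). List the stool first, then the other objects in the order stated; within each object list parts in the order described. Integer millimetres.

translate([0, 0, 393]) cube([273, 301, 23]);
cube([30, 30, 393]);
translate([243, 0, 0]) cube([30, 30, 393]);
translate([0, 271, 0]) cube([30, 30, 393]);
translate([243, 271, 0]) cube([30, 30, 393]);
translate([0, 561, 0]) {
  cube([388, 183, 21]);
  translate([0, 0, 21]) cube([388, 21, 212]);
  translate([0, 162, 21]) cube([388, 21, 212]);
  translate([0, 21, 21]) cube([21, 141, 212]);
  translate([367, 21, 21]) cube([21, 141, 212]);
}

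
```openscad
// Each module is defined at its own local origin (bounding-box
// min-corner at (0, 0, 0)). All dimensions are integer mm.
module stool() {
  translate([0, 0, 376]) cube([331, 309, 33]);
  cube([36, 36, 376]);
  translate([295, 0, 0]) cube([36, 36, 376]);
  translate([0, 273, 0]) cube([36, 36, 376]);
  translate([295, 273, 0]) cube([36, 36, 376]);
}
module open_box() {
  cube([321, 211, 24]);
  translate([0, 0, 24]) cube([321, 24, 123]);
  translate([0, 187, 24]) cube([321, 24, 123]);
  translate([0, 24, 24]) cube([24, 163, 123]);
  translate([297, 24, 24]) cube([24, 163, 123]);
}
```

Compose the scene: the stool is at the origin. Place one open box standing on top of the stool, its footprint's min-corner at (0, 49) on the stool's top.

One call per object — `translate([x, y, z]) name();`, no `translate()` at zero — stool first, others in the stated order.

stool();
translate([0, 49, 409]) open_box();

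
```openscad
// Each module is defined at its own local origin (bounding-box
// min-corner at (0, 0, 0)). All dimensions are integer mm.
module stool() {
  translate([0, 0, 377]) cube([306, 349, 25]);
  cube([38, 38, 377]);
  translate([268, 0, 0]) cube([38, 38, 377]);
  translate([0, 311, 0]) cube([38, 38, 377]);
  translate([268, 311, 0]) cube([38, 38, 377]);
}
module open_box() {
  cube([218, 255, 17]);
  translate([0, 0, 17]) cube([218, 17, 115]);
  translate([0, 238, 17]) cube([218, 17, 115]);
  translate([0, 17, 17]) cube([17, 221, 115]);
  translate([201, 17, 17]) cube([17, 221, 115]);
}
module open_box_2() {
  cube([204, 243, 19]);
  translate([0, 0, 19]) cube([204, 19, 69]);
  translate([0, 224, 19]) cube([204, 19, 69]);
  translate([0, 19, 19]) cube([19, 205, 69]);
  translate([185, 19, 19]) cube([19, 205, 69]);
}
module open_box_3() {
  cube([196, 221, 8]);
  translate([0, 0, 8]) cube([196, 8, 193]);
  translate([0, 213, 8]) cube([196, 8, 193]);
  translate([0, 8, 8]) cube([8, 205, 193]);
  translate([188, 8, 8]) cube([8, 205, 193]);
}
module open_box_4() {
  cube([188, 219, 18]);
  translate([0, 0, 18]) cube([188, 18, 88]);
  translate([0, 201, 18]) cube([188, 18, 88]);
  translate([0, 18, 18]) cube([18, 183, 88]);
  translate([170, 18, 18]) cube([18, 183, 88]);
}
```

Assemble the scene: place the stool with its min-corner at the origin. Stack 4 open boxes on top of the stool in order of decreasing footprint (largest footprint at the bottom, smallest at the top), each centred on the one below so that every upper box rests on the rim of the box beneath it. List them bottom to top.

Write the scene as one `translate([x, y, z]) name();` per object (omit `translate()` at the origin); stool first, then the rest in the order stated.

stool();
translate([44, 47, 402]) open_box();
translate([51, 53, 534]) open_box_2();
translate([55, 64, 622]) open_box_3();
translate([59, 65, 823]) open_box_4();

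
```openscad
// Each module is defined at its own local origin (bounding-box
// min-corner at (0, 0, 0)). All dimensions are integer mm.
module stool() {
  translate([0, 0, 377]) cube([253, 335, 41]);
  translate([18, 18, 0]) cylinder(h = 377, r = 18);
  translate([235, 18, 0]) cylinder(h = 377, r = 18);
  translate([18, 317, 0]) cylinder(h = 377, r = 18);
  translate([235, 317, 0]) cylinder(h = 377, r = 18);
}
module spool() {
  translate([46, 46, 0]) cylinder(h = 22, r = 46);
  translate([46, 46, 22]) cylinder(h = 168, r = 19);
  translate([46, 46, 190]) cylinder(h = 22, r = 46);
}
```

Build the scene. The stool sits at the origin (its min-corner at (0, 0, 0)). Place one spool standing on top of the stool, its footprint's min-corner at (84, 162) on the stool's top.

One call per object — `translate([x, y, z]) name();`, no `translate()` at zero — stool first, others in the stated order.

stool();
translate([84, 162, 418]) spool();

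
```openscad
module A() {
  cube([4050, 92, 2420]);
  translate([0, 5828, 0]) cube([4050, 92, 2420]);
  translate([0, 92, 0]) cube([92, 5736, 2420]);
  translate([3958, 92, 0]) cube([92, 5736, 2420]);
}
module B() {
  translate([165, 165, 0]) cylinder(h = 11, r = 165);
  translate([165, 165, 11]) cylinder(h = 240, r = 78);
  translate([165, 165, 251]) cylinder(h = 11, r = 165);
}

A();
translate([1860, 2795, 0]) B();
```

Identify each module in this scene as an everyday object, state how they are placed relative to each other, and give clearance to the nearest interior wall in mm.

Clearances: x = 1768, y = 2703; minimum 1768 mm.

A is a house frame. B is a spool. The spool sits inside the house frame, centred. The clearance to the nearest interior wall is 1768 mm.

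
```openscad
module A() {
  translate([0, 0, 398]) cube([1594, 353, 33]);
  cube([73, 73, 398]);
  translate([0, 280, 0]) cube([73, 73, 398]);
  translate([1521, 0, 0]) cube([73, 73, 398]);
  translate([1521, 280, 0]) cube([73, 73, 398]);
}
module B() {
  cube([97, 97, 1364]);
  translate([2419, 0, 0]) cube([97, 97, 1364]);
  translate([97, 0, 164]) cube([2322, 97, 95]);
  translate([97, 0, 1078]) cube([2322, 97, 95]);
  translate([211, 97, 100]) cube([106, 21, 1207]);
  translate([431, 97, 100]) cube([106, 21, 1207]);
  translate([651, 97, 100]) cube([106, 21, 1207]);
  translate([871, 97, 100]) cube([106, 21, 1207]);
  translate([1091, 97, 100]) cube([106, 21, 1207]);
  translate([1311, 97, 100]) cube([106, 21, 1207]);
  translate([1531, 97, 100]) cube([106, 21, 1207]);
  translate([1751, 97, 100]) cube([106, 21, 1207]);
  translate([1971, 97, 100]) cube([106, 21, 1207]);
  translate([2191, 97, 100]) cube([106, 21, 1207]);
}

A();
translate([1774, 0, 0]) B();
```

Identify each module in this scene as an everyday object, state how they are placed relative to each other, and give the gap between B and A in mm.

A is a bench. B is a fence section. The fence section is on the floor beside the bench on its +x side. The gap between the fence section and the bench is 180 mm.

The fence section's nearest face is 180 mm from the bench's +x face.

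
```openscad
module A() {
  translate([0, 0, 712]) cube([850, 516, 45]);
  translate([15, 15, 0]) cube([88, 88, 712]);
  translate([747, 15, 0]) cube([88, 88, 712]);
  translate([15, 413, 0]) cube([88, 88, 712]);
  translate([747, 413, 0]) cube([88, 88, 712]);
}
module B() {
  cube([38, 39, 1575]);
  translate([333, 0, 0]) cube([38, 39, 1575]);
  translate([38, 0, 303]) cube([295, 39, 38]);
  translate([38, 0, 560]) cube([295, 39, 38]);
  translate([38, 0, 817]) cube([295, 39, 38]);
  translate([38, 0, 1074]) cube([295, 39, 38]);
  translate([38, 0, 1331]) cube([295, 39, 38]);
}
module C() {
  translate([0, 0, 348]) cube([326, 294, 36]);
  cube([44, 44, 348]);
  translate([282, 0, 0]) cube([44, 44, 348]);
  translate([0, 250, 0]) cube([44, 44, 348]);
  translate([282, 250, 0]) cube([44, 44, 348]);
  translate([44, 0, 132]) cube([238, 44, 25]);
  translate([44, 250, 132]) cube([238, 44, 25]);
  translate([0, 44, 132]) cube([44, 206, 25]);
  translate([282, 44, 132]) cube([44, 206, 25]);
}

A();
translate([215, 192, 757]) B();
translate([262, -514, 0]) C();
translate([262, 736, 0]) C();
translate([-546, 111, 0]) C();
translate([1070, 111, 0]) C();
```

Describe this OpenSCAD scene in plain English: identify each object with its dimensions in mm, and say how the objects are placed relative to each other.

A is a table with a 850×516 mm rectangular top, 45 mm thick, top surface at z = 757 mm, supported by four 88×88 mm square legs, each inset 15 mm from the nearest pair of top edges, running from the floor.

B is a wooden ladder with two side rails of 38×39 mm section and 1575 mm height, set 371 mm apart overall. Between them run 5 rectangular rungs (39 mm deep, 38 mm thick), front faces flush with the rails' −y face. The bottom of the first rung is 303 mm above the floor and each subsequent rung is 257 mm higher than the one below.

C is a four-legged stool. The seat is 326×294 mm, 36 mm thick, top at z = 384 mm. It stands on four square legs, each 44×44 mm in cross-section, from z = 0 to the seat underside, each flush with a corner of the seat. Four stretchers, 44 mm wide and 25 mm tall, connect adjacent legs with their undersides at z = 132 mm, each running between the inner faces of the legs it joins and aligned with the legs' outer faces on the other axis.

The ladder is on top of the table. Four stools sit around the table at the −y, +y, −x, +x sides.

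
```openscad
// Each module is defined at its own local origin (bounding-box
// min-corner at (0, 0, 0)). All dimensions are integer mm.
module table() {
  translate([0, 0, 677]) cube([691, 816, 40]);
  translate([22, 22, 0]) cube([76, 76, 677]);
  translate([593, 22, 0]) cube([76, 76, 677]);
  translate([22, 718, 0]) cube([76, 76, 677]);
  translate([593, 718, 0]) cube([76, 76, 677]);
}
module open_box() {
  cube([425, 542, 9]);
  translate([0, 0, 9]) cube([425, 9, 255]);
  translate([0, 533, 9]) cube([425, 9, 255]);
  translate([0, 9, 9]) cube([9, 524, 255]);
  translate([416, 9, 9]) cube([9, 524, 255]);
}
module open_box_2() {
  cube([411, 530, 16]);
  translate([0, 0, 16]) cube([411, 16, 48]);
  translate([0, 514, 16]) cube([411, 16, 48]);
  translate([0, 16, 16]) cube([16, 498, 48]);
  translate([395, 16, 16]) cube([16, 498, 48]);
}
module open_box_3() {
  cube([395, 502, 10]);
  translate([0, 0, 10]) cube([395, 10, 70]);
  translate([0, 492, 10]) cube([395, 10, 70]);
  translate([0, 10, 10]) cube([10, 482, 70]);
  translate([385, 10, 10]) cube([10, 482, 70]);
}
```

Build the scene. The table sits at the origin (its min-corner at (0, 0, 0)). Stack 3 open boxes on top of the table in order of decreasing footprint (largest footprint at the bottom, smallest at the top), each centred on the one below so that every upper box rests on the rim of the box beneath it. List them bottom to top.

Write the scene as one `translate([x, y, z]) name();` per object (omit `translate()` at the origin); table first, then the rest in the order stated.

table();
translate([133, 137, 717]) open_box();
translate([140, 143, 981]) open_box_2();
translate([148, 157, 1045]) open_box_3();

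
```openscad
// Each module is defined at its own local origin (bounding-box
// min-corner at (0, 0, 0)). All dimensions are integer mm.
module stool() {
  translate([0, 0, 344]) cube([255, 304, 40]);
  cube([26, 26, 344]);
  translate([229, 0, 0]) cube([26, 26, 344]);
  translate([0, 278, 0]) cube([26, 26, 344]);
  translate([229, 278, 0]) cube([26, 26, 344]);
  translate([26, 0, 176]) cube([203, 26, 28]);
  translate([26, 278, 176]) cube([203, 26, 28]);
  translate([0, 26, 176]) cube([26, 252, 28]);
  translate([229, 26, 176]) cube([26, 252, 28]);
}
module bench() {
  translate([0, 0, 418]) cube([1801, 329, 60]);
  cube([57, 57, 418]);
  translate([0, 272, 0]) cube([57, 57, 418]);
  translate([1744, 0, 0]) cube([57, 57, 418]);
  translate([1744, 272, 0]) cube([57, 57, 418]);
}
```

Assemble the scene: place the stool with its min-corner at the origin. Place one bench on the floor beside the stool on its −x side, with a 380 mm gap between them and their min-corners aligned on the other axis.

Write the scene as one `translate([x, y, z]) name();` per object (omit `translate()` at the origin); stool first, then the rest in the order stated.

stool();
translate([-2181, 0, 0]) bench();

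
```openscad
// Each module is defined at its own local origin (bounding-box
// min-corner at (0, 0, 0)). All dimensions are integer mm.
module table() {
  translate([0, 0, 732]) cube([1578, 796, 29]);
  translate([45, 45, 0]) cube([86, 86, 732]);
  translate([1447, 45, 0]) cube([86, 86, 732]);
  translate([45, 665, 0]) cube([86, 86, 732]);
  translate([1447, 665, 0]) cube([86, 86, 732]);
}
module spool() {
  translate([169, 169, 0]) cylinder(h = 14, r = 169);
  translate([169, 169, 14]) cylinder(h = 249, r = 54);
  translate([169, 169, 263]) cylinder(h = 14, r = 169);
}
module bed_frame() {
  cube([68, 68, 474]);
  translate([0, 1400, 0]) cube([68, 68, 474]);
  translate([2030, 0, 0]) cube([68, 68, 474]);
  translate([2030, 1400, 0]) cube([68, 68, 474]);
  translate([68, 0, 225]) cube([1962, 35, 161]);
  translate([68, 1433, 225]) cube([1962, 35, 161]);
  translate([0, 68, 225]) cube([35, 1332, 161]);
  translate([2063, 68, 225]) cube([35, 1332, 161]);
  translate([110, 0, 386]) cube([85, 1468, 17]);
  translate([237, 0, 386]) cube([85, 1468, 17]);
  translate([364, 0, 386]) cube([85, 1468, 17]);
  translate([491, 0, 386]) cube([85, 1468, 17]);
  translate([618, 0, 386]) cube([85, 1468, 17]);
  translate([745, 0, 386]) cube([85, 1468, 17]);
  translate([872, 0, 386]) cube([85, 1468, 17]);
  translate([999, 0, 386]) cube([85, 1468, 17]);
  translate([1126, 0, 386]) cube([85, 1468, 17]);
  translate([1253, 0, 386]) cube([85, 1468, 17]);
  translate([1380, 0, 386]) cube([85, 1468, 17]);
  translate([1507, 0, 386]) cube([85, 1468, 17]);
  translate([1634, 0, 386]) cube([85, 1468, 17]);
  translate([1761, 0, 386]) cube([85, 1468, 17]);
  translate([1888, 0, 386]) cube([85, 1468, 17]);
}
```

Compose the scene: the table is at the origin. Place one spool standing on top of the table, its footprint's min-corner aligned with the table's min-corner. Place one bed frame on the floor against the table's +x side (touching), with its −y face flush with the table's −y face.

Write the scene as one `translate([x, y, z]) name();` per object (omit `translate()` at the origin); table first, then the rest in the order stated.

table();
translate([0, 0, 761]) spool();
translate([1578, 0, 0]) bed_frame();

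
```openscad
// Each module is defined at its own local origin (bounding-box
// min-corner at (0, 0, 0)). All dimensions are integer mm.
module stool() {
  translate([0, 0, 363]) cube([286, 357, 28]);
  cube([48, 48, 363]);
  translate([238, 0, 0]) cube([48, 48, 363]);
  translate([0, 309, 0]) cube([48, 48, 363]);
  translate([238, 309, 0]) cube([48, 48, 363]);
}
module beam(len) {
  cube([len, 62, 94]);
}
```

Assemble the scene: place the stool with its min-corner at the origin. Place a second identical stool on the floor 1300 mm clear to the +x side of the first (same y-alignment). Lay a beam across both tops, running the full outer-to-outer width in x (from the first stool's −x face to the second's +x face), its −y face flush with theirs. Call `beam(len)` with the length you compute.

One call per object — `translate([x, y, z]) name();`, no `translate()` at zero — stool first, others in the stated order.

stool();
translate([1586, 0, 0]) stool();
translate([0, 0, 391]) beam(1872);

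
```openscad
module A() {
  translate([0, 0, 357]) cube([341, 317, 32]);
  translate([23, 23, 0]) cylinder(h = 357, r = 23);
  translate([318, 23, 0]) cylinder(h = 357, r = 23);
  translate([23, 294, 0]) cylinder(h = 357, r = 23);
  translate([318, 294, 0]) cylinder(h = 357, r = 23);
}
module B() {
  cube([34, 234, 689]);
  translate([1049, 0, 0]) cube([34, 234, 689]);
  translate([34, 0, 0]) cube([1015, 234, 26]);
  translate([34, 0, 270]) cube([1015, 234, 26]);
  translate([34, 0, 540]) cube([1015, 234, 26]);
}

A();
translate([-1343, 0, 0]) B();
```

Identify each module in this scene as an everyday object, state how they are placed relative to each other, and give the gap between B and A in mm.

A is a stool. B is a bookshelf. The bookshelf is on the floor beside the stool on its −x side. The gap between the bookshelf and the stool is 260 mm.

The bookshelf's nearest face is 260 mm from the stool's −x face.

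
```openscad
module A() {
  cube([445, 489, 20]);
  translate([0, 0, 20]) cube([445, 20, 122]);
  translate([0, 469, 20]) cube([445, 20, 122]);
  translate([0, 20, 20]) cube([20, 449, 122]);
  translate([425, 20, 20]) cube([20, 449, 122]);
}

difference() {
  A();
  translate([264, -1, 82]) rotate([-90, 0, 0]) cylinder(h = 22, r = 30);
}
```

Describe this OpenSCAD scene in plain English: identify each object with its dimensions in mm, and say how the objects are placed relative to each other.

A is an open storage box with external size 445×489×142 mm and wall thickness 20 mm (the base is also 20 mm thick). The base covers the whole footprint; the four walls stand on the base, with the y-facing walls full-width and the x-facing walls fitting between their inner faces.

The open box has a circular hole of radius 30 mm through its front wall, centred at (x = 264, z = 82).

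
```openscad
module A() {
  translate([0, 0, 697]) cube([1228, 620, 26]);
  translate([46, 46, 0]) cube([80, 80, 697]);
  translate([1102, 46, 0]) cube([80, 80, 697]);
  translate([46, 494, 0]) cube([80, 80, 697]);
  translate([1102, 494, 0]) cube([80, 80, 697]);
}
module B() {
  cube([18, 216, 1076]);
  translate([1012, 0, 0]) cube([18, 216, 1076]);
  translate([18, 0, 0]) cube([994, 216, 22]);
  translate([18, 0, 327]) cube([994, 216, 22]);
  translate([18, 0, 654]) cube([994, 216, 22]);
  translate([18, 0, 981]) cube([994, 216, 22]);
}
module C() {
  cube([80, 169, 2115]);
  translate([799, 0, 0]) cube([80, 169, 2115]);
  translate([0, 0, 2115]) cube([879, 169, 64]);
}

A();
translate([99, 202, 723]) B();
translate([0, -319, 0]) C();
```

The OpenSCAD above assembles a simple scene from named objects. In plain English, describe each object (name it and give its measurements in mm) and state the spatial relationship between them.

A is a table: top 1228 mm (x) × 620 mm (y), 26 mm thick, upper face at z = 723 mm, on four 80×80 mm square legs, each inset 46 mm from the nearest pair of top edges, running from z = 0 to the bottom of the top.

B is a bookshelf 1030 mm wide overall, 216 mm deep and 1076 mm tall. The two sides are 18 mm thick vertical panels. 4 horizontal shelves of 22 mm thickness span between the inner faces of the sides; the lowest shelf sits on the floor and shelves are stacked with a clear vertical gap of 305 mm between each pair.

C is a door frame. The clear opening is 719 mm wide and 2115 mm high. Two 80 mm wide jambs, 169 mm deep, stand either side of the opening from the floor to the top of the opening. A 64 mm thick head sits across the top of both jambs, spanning the full outside width of the frame.

The bookshelf is on top of the table, centred. The door frame is on the floor beside the table on its −y side.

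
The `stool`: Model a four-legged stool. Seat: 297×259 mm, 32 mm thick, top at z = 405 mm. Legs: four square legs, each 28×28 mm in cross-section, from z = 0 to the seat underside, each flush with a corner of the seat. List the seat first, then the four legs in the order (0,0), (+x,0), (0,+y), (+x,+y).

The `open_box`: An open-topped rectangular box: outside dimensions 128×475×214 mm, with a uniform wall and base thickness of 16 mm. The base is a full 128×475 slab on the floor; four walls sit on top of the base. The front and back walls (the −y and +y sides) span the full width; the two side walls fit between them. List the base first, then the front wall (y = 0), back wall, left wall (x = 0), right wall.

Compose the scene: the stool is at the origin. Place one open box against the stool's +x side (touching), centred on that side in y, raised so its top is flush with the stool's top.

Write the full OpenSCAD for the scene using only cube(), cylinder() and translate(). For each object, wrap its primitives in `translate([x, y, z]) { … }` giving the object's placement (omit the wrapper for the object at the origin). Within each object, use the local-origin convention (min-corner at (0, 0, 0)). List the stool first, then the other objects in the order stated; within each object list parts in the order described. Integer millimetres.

translate([0, 0, 373]) cube([297, 259, 32]);
cube([28, 28, 373]);
translate([269, 0, 0]) cube([28, 28, 373]);
translate([0, 231, 0]) cube([28, 28, 373]);
translate([269, 231, 0]) cube([28, 28, 373]);
translate([297, -108, 191]) {
  cube([128, 475, 16]);
  translate([0, 0, 16]) cube([128, 16, 198]);
  translate([0, 459, 16]) cube([128, 16, 198]);
  translate([0, 16, 16]) cube([16, 443, 198]);
  translate([112, 16, 16]) cube([16, 443, 198]);
}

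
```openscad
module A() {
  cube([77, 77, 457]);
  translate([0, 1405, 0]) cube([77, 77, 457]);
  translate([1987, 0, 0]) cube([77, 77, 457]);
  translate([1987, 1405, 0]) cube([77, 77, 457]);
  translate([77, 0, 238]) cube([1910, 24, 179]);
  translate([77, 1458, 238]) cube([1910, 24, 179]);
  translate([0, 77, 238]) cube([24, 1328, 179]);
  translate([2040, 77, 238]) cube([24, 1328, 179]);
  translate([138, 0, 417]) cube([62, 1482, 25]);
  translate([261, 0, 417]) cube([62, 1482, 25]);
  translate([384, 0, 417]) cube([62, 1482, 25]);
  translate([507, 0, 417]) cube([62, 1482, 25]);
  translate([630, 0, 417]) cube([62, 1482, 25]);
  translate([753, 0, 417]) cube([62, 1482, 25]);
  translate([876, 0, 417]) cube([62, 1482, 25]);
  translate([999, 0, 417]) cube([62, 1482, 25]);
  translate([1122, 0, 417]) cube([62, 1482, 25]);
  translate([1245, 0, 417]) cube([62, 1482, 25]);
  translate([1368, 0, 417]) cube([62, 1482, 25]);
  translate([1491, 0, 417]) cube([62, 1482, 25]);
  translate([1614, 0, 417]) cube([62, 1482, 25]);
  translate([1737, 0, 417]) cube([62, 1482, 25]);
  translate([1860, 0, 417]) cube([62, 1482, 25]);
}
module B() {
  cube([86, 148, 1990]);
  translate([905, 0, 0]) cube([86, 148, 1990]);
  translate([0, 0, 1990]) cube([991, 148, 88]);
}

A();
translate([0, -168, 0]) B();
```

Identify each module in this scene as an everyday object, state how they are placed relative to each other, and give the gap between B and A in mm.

The door frame's nearest face is 20 mm from the bed frame's −y face.

A is a bed frame. B is a door frame. The door frame is on the floor beside the bed frame on its −y side. The gap between the door frame and the bed frame is 20 mm.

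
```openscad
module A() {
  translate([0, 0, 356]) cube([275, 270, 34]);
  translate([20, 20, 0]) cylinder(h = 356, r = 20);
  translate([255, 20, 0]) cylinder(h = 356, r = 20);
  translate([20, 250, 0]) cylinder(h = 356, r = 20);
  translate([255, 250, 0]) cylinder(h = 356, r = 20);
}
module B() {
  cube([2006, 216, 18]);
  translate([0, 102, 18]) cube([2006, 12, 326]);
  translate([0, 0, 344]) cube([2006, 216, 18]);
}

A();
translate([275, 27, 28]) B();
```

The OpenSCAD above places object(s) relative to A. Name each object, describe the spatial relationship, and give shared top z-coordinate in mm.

A is a stool. B is an I-beam. The I-beam is beside the stool with their tops flush at z = 390. The shared top z-coordinate is 390 mm.

Both tops at z = 390 mm.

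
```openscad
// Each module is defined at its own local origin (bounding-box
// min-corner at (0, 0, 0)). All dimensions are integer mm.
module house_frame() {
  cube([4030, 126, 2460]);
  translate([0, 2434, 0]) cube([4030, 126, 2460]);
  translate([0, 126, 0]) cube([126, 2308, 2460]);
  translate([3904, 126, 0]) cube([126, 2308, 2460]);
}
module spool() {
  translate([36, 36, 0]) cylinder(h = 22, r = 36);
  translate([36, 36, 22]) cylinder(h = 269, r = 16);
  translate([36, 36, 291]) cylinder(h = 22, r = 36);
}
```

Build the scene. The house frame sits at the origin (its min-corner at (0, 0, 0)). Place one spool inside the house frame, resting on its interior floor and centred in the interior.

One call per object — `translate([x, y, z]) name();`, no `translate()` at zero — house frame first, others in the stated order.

house_frame();
translate([1979, 1244, 0]) spool();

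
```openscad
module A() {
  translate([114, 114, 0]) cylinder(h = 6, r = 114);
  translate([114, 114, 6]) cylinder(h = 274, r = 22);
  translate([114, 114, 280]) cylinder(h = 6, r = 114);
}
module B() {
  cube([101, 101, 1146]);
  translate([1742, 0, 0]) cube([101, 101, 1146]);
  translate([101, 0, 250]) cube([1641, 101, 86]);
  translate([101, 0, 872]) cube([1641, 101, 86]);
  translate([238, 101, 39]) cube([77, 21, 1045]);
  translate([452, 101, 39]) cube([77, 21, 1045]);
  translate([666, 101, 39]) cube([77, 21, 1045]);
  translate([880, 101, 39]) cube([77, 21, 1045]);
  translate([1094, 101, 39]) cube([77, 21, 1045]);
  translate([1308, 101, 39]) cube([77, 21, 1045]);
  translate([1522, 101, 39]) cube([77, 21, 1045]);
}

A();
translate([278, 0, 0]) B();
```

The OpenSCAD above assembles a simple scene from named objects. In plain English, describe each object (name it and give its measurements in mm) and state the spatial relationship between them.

A is a spool: two coaxial disc flanges of radius 114 mm and thickness 6 mm, joined by a core cylinder of radius 22 mm and height 274 mm. The lower flange rests on z = 0 and the three cylinders share a vertical axis.

B is a fence section. Two 101×101 mm posts, 1146 mm tall, stand on the floor with a clear span of 1641 mm between their inner faces. Two horizontal rails of 101×86 mm section span the gap between the posts with their undersides at z = 250 mm and z = 872 mm, flush with the posts' −y face. 7 pickets, each 77 mm wide, 21 mm thick and 1045 mm tall, are fixed to the +y face of the rails with their bottoms at z = 39 mm, evenly spaced across the span with equal gaps (rounded down to the nearest mm) at the −x end and between each pair — any rounding remainder accumulates at the +x end.

The fence section is on the floor beside the spool on its +x side.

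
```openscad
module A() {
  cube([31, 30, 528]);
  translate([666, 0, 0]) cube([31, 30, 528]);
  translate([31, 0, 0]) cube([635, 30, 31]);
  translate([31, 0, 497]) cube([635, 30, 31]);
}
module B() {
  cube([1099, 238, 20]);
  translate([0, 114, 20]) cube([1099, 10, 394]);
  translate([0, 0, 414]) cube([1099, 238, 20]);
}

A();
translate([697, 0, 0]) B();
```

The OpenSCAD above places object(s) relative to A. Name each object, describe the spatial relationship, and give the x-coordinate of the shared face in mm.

A is a picture frame. B is an I-beam. The I-beam is against the picture frame's +x side, with their −y faces flush. The x-coordinate of the shared face is 697 mm.

The picture frame's +x face and the I-beam's −x face are both at x = 697 mm.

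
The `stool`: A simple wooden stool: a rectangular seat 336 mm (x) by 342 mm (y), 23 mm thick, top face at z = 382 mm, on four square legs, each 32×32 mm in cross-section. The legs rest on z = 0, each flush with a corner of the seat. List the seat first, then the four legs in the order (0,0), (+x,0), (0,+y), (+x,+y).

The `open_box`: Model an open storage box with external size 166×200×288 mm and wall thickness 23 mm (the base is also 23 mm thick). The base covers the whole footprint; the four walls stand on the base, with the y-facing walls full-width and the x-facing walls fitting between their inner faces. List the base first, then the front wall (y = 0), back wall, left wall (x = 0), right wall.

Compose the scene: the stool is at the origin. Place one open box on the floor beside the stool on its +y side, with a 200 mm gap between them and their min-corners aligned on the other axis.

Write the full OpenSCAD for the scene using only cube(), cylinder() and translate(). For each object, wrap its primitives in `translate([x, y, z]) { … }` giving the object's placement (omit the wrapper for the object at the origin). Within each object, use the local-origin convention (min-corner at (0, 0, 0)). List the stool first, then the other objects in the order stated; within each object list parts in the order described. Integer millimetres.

translate([0, 0, 359]) cube([336, 342, 23]);
cube([32, 32, 359]);
translate([304, 0, 0]) cube([32, 32, 359]);
translate([0, 310, 0]) cube([32, 32, 359]);
translate([304, 310, 0]) cube([32, 32, 359]);
translate([0, 542, 0]) {
  cube([166, 200, 23]);
  translate([0, 0, 23]) cube([166, 23, 265]);
  translate([0, 177, 23]) cube([166, 23, 265]);
  translate([0, 23, 23]) cube([23, 154, 265]);
  translate([143, 23, 23]) cube([23, 154, 265]);
}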